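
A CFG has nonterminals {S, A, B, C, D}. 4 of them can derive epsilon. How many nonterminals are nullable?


Nonterminals: {S, A, B, C, D}
A nonterminal is nullable if it can derive epsilon
Counting nullable nonterminals: 4
Total nullable = 4

4


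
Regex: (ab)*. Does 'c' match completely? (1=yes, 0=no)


Pattern: (ab)*
String: 'c'
Pattern requires: zero or more repetitions of 'ab'
Length 1 is odd -> cannot be (ab)* -> no match
Result: 0

0


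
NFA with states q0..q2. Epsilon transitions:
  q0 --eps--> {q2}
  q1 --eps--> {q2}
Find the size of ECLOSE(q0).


Starting from q0
Initialize closure = {q0}
Follow epsilon from q0 -> add q2
Final closure: {q0, q2}
Size = 2

2


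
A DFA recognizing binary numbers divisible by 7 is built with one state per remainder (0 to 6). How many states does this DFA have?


Divisibility by 7 is tracked via the remainder mod 7: 0, 1, ..., 6
The construction assigns one state to each remainder
Number of remainders = 7

7


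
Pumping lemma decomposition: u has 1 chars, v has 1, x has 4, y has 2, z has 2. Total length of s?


|s| = |u| + |v| + |x| + |y| + |z|
= 1 + 1 + 4 + 2 + 2
= 2 + 4 + 4
= 6 + 4
= 10

10


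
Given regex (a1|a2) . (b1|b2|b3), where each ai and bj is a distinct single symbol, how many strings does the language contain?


First group: 2 alternatives
Second group: 3 alternatives
Concatenation: each choice from group 1 pairs with each from group 2
Total = 2 x 3 = 6

6


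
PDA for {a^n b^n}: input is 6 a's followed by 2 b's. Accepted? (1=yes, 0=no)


Language requires equal numbers of a's and b's
PDA pushes for each 'a', pops for each 'b'
Number of a's = 6
Number of b's = 2
6 != 2 -> Reject

0


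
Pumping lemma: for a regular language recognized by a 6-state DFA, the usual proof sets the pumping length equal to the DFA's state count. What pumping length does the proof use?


Pumping lemma for regular languages (standard proof):
Take p = |Q|, the number of DFA states.
Any string of length >= |Q| passes through |Q|+1 states while reading its first |Q| symbols,
so by pigeonhole some state repeats, giving the loop that can be pumped.
Here |Q| = 6
Therefore the proof uses p = 6

6


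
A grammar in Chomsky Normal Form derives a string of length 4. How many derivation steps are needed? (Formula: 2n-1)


Chomsky Normal Form derivation:
String length n = 4
Each step either:
  - Splits a nonterminal into two (n-1 such steps)
  - Converts a nonterminal to terminal (n such steps)
Total = (n-1) + n = 2n - 1
= 2(4) - 1
= 8 - 1
= 7

7


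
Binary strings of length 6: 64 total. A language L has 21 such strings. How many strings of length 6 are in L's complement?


Alphabet: {0,1}
String length: 6
Total strings of length 6 = 2^6 = 64
Strings in L = 21
Complement = total - |L|
= 64 - 21
= 43

43


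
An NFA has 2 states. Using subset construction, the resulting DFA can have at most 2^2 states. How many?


NFA has 2 states
Subset construction: each DFA state = subset of NFA states
Maximum subsets = 2^2
2^2 = 4

4


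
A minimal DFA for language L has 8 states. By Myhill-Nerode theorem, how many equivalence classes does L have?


Myhill-Nerode theorem:
Number of equivalence classes = number of states in minimal DFA
Minimal DFA states = 8
Therefore equivalence classes = 8

8


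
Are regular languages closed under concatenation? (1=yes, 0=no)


Regular languages are closed under:
- Union (DFA product construction)
- Intersection (DFA product construction)
- Complement (swap accept/reject states)
- Concatenation (NFA construction)
- Kleene star (NFA construction)
concatenation is in this list
Therefore: closed

1


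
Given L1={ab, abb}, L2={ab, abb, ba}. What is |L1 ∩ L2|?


L1 = {ab, abb}
L2 = {ab, abb, ba}
Checking each string in L1 against L2:
  'ab': in L2? Yes
  'abb': in L2? Yes
Intersection = {ab, abb}
|L1 ∩ L2| = 2

2


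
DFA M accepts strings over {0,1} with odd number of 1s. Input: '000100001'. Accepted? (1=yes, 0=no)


DFA has 2 states: q_even (start, accept=no) and q_odd
Processing string '000100001' character by character:
  Position 0: read '0', 1-count=0 -> q_even (no change)
  Position 1: read '0', 1-count=0 -> q_even (no change)
  Position 2: read '0', 1-count=0 -> q_even (no change)
  Position 3: read '1', 1-count=1 -> q_odd
  Position 4: read '0', 1-count=1 -> q_odd (no change)
  Position 5: read '0', 1-count=1 -> q_odd (no change)
  Position 6: read '0', 1-count=1 -> q_odd (no change)
  Position 7: read '0', 1-count=1 -> q_odd (no change)
  Position 8: read '1', 1-count=2 -> q_even
Final state: q_even, total 1s = 2 (even); the DFA requires an odd count -> reject

0


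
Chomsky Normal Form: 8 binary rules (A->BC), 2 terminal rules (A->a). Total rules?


CNF allows two rule forms:
  A -> BC (binary): 8 rules
  A -> a (terminal): 2 rules
Total = 8 + 2 = 10

10


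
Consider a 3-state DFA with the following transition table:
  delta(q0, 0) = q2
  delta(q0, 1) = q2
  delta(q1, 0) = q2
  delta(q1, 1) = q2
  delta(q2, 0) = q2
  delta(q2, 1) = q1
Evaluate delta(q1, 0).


Looking up transition function:
delta(q1, 0) in the table
Row: q1, Column: 0
Result: q2

q2


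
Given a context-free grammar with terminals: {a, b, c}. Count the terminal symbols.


Terminal symbols: a, b, c
Counting each: a (#1), b (#2), c (#3)
Total = 3

3


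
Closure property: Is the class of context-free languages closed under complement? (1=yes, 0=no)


CFL closure properties:
  Closed under: union, concatenation, Kleene star
  NOT closed under: intersection, complement
Operation 'complement' is in not-closed list -> No (not closed)

0


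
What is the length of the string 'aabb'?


String: 'aabb'
Counting characters:
  'a' appears 2 time(s)
  'b' appears 2 time(s)
Total length = 2 + 2 = 4

4


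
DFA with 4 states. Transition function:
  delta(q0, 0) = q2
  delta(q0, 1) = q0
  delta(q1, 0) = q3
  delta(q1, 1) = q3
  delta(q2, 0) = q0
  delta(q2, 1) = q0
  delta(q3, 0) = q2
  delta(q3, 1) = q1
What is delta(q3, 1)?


Looking up transition function:
delta(q3, 1) in the table
Row: q3, Column: 1
Result: q1

q1


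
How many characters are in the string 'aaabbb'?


String: 'aaabbb'
Counting characters:
  'a' appears 3 time(s)
  'b' appears 3 time(s)
Total length = 3 + 3 = 6

6


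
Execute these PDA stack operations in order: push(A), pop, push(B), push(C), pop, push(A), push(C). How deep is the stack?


Tracing stack operations:
  push(A) -> stack = [A], depth=1
  pop -> removed A, stack = [], depth=0
  push(B) -> stack = [B], depth=1
  push(C) -> stack = [B,C], depth=2
  pop -> removed C, stack = [B], depth=1
  push(A) -> stack = [B,A], depth=2
  push(C) -> stack = [B,A,C], depth=3
Final depth = 3

3


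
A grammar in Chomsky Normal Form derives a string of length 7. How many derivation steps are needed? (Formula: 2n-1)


Chomsky Normal Form derivation:
String length n = 7
Each step either:
  - Splits a nonterminal into two (n-1 such steps)
  - Converts a nonterminal to terminal (n such steps)
Total = (n-1) + n = 2n - 1
= 2(7) - 1
= 14 - 1
= 13

13


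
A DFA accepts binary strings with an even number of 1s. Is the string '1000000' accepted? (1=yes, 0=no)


DFA has 2 states: q_even (start, accept=yes) and q_odd
Processing string '1000000' character by character:
  Position 0: read '1', 1-count=1 -> q_odd
  Position 1: read '0', 1-count=1 -> q_odd (no change)
  Position 2: read '0', 1-count=1 -> q_odd (no change)
  Position 3: read '0', 1-count=1 -> q_odd (no change)
  Position 4: read '0', 1-count=1 -> q_odd (no change)
  Position 5: read '0', 1-count=1 -> q_odd (no change)
  Position 6: read '0', 1-count=1 -> q_odd (no change)
Final state: q_odd, total 1s = 1 (odd); the DFA requires an even count -> reject

0


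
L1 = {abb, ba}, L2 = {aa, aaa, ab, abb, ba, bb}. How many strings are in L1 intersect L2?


L1 = {abb, ba}
L2 = {aa, aaa, ab, abb, ba, bb}
Checking each string in L1 against L2:
  'abb': in L2? Yes
  'ba': in L2? Yes
Intersection = {abb, ba}
|L1 ∩ L2| = 2

2


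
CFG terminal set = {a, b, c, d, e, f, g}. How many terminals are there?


Terminal symbols: a, b, c, d, e, f, g
Counting each: a (#1), b (#2), c (#3), d (#4), e (#5), f (#6), g (#7)
Total = 7

7


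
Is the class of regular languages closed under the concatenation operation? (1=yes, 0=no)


Regular languages are closed under:
- Union (DFA product construction)
- Intersection (DFA product construction)
- Complement (swap accept/reject states)
- Concatenation (NFA construction)
- Kleene star (NFA construction)
concatenation is in this list
Therefore: closed

1


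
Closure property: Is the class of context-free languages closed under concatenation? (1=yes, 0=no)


CFL closure properties:
  Closed under: union, concatenation, Kleene star
  NOT closed under: intersection, complement
Operation 'concatenation' is in closed list -> Yes (closed)

1


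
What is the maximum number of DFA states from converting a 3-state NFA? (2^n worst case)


NFA has 3 states
Subset construction: each DFA state = subset of NFA states
Maximum subsets = 2^3
2^3 = 8

8


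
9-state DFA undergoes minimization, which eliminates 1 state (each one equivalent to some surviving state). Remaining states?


Original DFA: 9 states
Redundant states removed: 1
Minimized states = original - removed
= 9 - 1
= 8

8


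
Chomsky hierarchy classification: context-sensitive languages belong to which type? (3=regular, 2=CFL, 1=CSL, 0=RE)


Chomsky hierarchy levels:
  Type 3: Regular (DFA/NFA/regex)
  Type 2: Context-free (PDA)
  Type 1: Context-sensitive
  Type 0: Recursively enumerable (TM)
'context-sensitive' corresponds to Type 1

1


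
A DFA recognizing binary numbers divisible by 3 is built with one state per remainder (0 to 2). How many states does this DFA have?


Divisibility by 3 is tracked via the remainder mod 3: 0, 1, ..., 2
The construction assigns one state to each remainder
Number of remainders = 3

3


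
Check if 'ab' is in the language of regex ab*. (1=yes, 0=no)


Pattern: ab*
String: 'ab'
Pattern requires: exactly one 'a' followed by zero or more 'b's
First char is 'a' -> OK
Rest 'b': all b's? Yes
Result: 1

1


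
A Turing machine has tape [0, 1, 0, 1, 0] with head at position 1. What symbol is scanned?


Tape: [0, 1, 0, 1, 0]
Positions: 0 1 2 3 4
Values:    0 1 0 1 0
Head at position 1
tape[1] = 1

1


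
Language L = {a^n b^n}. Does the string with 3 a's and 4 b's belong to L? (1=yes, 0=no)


Language requires equal numbers of a's and b's
PDA pushes for each 'a', pops for each 'b'
Number of a's = 3
Number of b's = 4
3 != 4 -> Reject

0


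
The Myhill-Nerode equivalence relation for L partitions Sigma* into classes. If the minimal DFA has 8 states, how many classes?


Myhill-Nerode theorem:
Number of equivalence classes = number of states in minimal DFA
Minimal DFA states = 8
Therefore equivalence classes = 8

8


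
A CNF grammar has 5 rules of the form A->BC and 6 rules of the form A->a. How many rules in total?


CNF allows two rule forms:
  A -> BC (binary): 5 rules
  A -> a (terminal): 6 rules
Total = 5 + 6 = 11

11


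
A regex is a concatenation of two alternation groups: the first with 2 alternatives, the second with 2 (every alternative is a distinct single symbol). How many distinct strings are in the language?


First group: 2 alternatives
Second group: 2 alternatives
Concatenation: each choice from group 1 pairs with each from group 2
Total = 2 x 2 = 4

4


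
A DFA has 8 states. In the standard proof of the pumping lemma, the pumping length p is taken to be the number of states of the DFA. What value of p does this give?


Pumping lemma for regular languages (standard proof):
Take p = |Q|, the number of DFA states.
Any string of length >= |Q| passes through |Q|+1 states while reading its first |Q| symbols,
so by pigeonhole some state repeats, giving the loop that can be pumped.
Here |Q| = 8
Therefore the proof uses p = 8

8


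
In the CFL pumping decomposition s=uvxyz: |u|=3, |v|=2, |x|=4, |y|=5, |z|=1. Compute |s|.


|s| = |u| + |v| + |x| + |y| + |z|
= 3 + 2 + 4 + 5 + 1
= 5 + 4 + 6
= 9 + 6
= 15

15


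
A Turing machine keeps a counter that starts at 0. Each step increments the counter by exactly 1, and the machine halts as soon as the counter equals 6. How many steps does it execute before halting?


Counter starts at 0. Counting sequence:
  Step 1: counter = 1
  Step 2: counter = 2
  Step 3: counter = 3
  Step 4: counter = 4
  Step 5: counter = 5
  Step 6: counter = 6
Counter reached 6 -> halt
Total steps = 6

6


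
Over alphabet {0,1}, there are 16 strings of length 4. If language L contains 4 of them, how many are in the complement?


Alphabet: {0,1}
String length: 4
Total strings of length 4 = 2^4 = 16
Strings in L = 4
Complement = total - |L|
= 16 - 4
= 12

12


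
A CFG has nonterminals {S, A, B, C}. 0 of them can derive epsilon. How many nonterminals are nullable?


Nonterminals: {S, A, B, C}
A nonterminal is nullable if it can derive epsilon
Counting nullable nonterminals: 0
Total nullable = 0

0


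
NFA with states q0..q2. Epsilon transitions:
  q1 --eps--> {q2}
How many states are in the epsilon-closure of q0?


Starting from q0
Initialize closure = {q0}
q0 has no outgoing epsilon transitions -> nothing to add
Final closure: {q0}
Size = 1

1


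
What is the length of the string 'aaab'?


String: 'aaab'
Counting characters:
  'a' appears 3 time(s)
  'b' appears 1 time(s)
Total length = 3 + 1 = 4

4


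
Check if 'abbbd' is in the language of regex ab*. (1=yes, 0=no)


Pattern: ab*
String: 'abbbd'
Pattern requires: exactly one 'a' followed by zero or more 'b's
First char is 'a' -> OK
Rest 'bbbd': all b's? No
Result: 0

0


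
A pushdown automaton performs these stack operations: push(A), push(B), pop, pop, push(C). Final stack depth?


Tracing stack operations:
  push(A) -> stack = [A], depth=1
  push(B) -> stack = [A,B], depth=2
  pop -> removed B, stack = [A], depth=1
  pop -> removed A, stack = [], depth=0
  push(C) -> stack = [C], depth=1
Final depth = 1

1


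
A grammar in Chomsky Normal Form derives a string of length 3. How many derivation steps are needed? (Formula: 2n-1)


Chomsky Normal Form derivation:
String length n = 3
Each step either:
  - Splits a nonterminal into two (n-1 such steps)
  - Converts a nonterminal to terminal (n such steps)
Total = (n-1) + n = 2n - 1
= 2(3) - 1
= 6 - 1
= 5

5


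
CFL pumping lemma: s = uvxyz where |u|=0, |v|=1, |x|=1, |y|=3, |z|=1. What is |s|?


|s| = |u| + |v| + |x| + |y| + |z|
= 0 + 1 + 1 + 3 + 1
= 1 + 1 + 4
= 2 + 4
= 6

6


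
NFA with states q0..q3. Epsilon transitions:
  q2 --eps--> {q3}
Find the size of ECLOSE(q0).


Starting from q0
Initialize closure = {q0}
q0 has no outgoing epsilon transitions -> nothing to add
Final closure: {q0}
Size = 1

1


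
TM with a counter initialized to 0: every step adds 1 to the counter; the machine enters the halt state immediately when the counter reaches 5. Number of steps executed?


Counter starts at 0. Counting sequence:
  Step 1: counter = 1
  Step 2: counter = 2
  Step 3: counter = 3
  Step 4: counter = 4
  Step 5: counter = 5
Counter reached 5 -> halt
Total steps = 5

5


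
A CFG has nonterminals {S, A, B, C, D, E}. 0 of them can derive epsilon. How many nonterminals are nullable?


Nonterminals: {S, A, B, C, D, E}
A nonterminal is nullable if it can derive epsilon
Counting nullable nonterminals: 0
Total nullable = 0

0


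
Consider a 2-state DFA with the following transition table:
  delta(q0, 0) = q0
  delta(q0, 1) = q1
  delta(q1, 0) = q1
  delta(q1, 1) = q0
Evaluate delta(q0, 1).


Looking up transition function:
delta(q0, 1) in the table
Row: q0, Column: 1
Result: q1

q1


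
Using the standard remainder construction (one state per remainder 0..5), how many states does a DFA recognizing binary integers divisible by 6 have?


Divisibility by 6 is tracked via the remainder mod 6: 0, 1, ..., 5
The construction assigns one state to each remainder
Number of remainders = 6

6


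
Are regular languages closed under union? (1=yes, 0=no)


Regular languages are closed under:
- Union (DFA product construction)
- Intersection (DFA product construction)
- Complement (swap accept/reject states)
- Concatenation (NFA construction)
- Kleene star (NFA construction)
union is in this list
Therefore: closed

1


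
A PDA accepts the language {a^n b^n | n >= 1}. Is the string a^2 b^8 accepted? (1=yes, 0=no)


Language requires equal numbers of a's and b's
PDA pushes for each 'a', pops for each 'b'
Number of a's = 2
Number of b's = 8
2 != 8 -> Reject

0


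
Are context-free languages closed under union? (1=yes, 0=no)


CFL closure properties:
  Closed under: union, concatenation, Kleene star
  NOT closed under: intersection, complement
Operation 'union' is in closed list -> Yes (closed)

1


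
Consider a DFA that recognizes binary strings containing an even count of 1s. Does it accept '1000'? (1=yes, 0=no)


DFA has 2 states: q_even (start, accept=yes) and q_odd
Processing string '1000' character by character:
  Position 0: read '1', 1-count=1 -> q_odd
  Position 1: read '0', 1-count=1 -> q_odd (no change)
  Position 2: read '0', 1-count=1 -> q_odd (no change)
  Position 3: read '0', 1-count=1 -> q_odd (no change)
Final state: q_odd, total 1s = 1 (odd); the DFA requires an even count -> reject

0


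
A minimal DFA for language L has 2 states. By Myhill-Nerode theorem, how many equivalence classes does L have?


Myhill-Nerode theorem:
Number of equivalence classes = number of states in minimal DFA
Minimal DFA states = 2
Therefore equivalence classes = 2

2


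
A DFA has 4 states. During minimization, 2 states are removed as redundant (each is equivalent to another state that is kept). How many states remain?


Original DFA: 4 states
Redundant states removed: 2
Minimized states = original - removed
= 4 - 2
= 2

2


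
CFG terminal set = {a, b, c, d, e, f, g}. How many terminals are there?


Terminal symbols: a, b, c, d, e, f, g
Counting each: a (#1), b (#2), c (#3), d (#4), e (#5), f (#6), g (#7)
Total = 7

7


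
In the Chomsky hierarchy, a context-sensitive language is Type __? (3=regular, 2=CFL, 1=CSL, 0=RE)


Chomsky hierarchy levels:
  Type 3: Regular (DFA/NFA/regex)
  Type 2: Context-free (PDA)
  Type 1: Context-sensitive
  Type 0: Recursively enumerable (TM)
'context-sensitive' corresponds to Type 1

1


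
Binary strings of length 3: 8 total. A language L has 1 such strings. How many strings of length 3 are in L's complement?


Alphabet: {0,1}
String length: 3
Total strings of length 3 = 2^3 = 8
Strings in L = 1
Complement = total - |L|
= 8 - 1
= 7

7


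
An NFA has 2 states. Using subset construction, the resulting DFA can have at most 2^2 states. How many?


NFA has 2 states
Subset construction: each DFA state = subset of NFA states
Maximum subsets = 2^2
2^2 = 4

4


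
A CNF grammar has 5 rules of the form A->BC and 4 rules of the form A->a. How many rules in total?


CNF allows two rule forms:
  A -> BC (binary): 5 rules
  A -> a (terminal): 4 rules
Total = 5 + 4 = 9

9


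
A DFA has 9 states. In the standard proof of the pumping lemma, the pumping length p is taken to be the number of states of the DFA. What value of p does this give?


Pumping lemma for regular languages (standard proof):
Take p = |Q|, the number of DFA states.
Any string of length >= |Q| passes through |Q|+1 states while reading its first |Q| symbols,
so by pigeonhole some state repeats, giving the loop that can be pumped.
Here |Q| = 9
Therefore the proof uses p = 9

9


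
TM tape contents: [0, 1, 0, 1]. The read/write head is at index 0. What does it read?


Tape: [0, 1, 0, 1]
Positions: 0 1 2 3
Values:    0 1 0 1
Head at position 0
tape[0] = 0

0


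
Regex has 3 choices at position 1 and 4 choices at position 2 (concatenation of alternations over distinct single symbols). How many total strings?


First group: 3 alternatives
Second group: 4 alternatives
Concatenation: each choice from group 1 pairs with each from group 2
Total = 3 x 4 = 12

12


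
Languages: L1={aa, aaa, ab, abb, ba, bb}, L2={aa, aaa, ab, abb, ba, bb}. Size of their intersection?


L1 = {aa, aaa, ab, abb, ba, bb}
L2 = {aa, aaa, ab, abb, ba, bb}
Checking each string in L1 against L2:
  'aa': in L2? Yes
  'aaa': in L2? Yes
  'ab': in L2? Yes
  'abb': in L2? Yes
  'ba': in L2? Yes
  'bb': in L2? Yes
Intersection = {aa, aaa, ab, abb, ba, bb}
|L1 ∩ L2| = 6

6


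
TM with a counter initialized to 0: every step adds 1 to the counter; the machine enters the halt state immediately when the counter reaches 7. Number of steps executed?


Counter starts at 0. Counting sequence:
  Step 1: counter = 1
  Step 2: counter = 2
  Step 3: counter = 3
  Step 4: counter = 4
  Step 5: counter = 5
  Step 6: counter = 6
  Step 7: counter = 7
Counter reached 7 -> halt
Total steps = 7

7


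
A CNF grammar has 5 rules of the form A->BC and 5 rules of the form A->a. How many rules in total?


CNF allows two rule forms:
  A -> BC (binary): 5 rules
  A -> a (terminal): 5 rules
Total = 5 + 5 = 10

10


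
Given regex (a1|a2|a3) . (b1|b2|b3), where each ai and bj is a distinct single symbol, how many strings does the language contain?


First group: 3 alternatives
Second group: 3 alternatives
Concatenation: each choice from group 1 pairs with each from group 2
Total = 3 x 3 = 9

9


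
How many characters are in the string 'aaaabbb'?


String: 'aaaabbb'
Counting characters:
  'a' appears 4 time(s)
  'b' appears 3 time(s)
Total length = 4 + 3 = 7

7


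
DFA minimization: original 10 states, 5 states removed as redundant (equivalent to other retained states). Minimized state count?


Original DFA: 10 states
Redundant states removed: 5
Minimized states = original - removed
= 10 - 5
= 5

5


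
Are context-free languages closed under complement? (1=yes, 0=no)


CFL closure properties:
  Closed under: union, concatenation, Kleene star
  NOT closed under: intersection, complement
Operation 'complement' is in not-closed list -> No (not closed)

0


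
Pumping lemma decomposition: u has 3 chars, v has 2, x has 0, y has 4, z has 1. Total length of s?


|s| = |u| + |v| + |x| + |y| + |z|
= 3 + 2 + 0 + 4 + 1
= 5 + 0 + 5
= 5 + 5
= 10

10


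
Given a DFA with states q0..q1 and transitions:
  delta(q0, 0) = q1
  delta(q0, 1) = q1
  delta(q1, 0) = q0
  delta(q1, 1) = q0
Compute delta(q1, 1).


Looking up transition function:
delta(q1, 1) in the table
Row: q1, Column: 1
Result: q0

q0


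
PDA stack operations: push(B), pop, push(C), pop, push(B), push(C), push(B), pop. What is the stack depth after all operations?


Tracing stack operations:
  push(B) -> stack = [B], depth=1
  pop -> removed B, stack = [], depth=0
  push(C) -> stack = [C], depth=1
  pop -> removed C, stack = [], depth=0
  push(B) -> stack = [B], depth=1
  push(C) -> stack = [B,C], depth=2
  push(B) -> stack = [B,C,B], depth=3
  pop -> removed B, stack = [B,C], depth=2
Final depth = 2

2


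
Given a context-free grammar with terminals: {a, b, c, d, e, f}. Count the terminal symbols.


Terminal symbols: a, b, c, d, e, f
Counting each: a (#1), b (#2), c (#3), d (#4), e (#5), f (#6)
Total = 6

6


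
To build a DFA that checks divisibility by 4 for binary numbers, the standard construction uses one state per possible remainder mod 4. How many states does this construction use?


Divisibility by 4 is tracked via the remainder mod 4: 0, 1, ..., 3
The construction assigns one state to each remainder
Number of remainders = 4

4


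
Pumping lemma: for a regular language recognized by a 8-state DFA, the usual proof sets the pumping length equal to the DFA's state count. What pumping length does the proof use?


Pumping lemma for regular languages (standard proof):
Take p = |Q|, the number of DFA states.
Any string of length >= |Q| passes through |Q|+1 states while reading its first |Q| symbols,
so by pigeonhole some state repeats, giving the loop that can be pumped.
Here |Q| = 8
Therefore the proof uses p = 8

8


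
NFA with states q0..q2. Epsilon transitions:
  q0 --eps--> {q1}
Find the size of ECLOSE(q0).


Starting from q0
Initialize closure = {q0}
Follow epsilon from q0 -> add q1
Final closure: {q0, q1}
Size = 2

2


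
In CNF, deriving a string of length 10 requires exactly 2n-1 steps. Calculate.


Chomsky Normal Form derivation:
String length n = 10
Each step either:
  - Splits a nonterminal into two (n-1 such steps)
  - Converts a nonterminal to terminal (n such steps)
Total = (n-1) + n = 2n - 1
= 2(10) - 1
= 20 - 1
= 19

19


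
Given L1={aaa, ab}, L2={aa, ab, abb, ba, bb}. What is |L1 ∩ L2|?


L1 = {aaa, ab}
L2 = {aa, ab, abb, ba, bb}
Checking each string in L1 against L2:
  'aaa': in L2? No
  'ab': in L2? Yes
Intersection = {ab}
|L1 ∩ L2| = 1

1


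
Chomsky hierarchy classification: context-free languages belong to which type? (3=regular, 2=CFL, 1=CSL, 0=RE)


Chomsky hierarchy levels:
  Type 3: Regular (DFA/NFA/regex)
  Type 2: Context-free (PDA)
  Type 1: Context-sensitive
  Type 0: Recursively enumerable (TM)
'context-free' corresponds to Type 2

2


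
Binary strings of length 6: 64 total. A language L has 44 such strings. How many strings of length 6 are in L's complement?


Alphabet: {0,1}
String length: 6
Total strings of length 6 = 2^6 = 64
Strings in L = 44
Complement = total - |L|
= 64 - 44
= 20

20


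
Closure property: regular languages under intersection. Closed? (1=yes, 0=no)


Regular languages are closed under:
- Union (DFA product construction)
- Intersection (DFA product construction)
- Complement (swap accept/reject states)
- Concatenation (NFA construction)
- Kleene star (NFA construction)
intersection is in this list
Therefore: closed

1


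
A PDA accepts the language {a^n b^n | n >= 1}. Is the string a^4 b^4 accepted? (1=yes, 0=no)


Language requires equal numbers of a's and b's
PDA pushes for each 'a', pops for each 'b'
Number of a's = 4
Number of b's = 4
4 == 4 -> Accept

1


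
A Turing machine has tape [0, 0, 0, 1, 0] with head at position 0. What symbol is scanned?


Tape: [0, 0, 0, 1, 0]
Positions: 0 1 2 3 4
Values:    0 0 0 1 0
Head at position 0
tape[0] = 0

0


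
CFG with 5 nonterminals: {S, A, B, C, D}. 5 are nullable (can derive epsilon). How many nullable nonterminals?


Nonterminals: {S, A, B, C, D}
A nonterminal is nullable if it can derive epsilon
Counting nullable nonterminals: 5
Total nullable = 5

5


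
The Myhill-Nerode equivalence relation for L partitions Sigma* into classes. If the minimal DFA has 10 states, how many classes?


Myhill-Nerode theorem:
Number of equivalence classes = number of states in minimal DFA
Minimal DFA states = 10
Therefore equivalence classes = 10

10


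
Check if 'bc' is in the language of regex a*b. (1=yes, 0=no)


Pattern: a*b
String: 'bc'
Pattern requires: zero or more 'a's followed by exactly one 'b'
Found 0 leading 'a's
Remaining: 'bc'
Remaining is not 'b' -> no match
Result: 0

0


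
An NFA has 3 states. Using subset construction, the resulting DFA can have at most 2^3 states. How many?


NFA has 3 states
Subset construction: each DFA state = subset of NFA states
Maximum subsets = 2^3
2^3 = 8

8


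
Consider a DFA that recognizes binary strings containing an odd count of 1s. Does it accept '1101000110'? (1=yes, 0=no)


DFA has 2 states: q_even (start, accept=no) and q_odd
Processing string '1101000110' character by character:
  Position 0: read '1', 1-count=1 -> q_odd
  Position 1: read '1', 1-count=2 -> q_even
  Position 2: read '0', 1-count=2 -> q_even (no change)
  Position 3: read '1', 1-count=3 -> q_odd
  Position 4: read '0', 1-count=3 -> q_odd (no change)
  Position 5: read '0', 1-count=3 -> q_odd (no change)
  Position 6: read '0', 1-count=3 -> q_odd (no change)
  Position 7: read '1', 1-count=4 -> q_even
  Position 8: read '1', 1-count=5 -> q_odd
  Position 9: read '0', 1-count=5 -> q_odd (no change)
Final state: q_odd, total 1s = 5 (odd); the DFA requires an odd count -> accept

1


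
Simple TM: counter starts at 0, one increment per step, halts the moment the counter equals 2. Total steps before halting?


Counter starts at 0. Counting sequence:
  Step 1: counter = 1
  Step 2: counter = 2
Counter reached 2 -> halt
Total steps = 2

2


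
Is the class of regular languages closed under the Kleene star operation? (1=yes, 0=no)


Regular languages are closed under:
- Union (DFA product construction)
- Intersection (DFA product construction)
- Complement (swap accept/reject states)
- Concatenation (NFA construction)
- Kleene star (NFA construction)
Kleene star is in this list
Therefore: closed

1


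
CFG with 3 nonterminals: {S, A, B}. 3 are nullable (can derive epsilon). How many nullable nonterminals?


Nonterminals: {S, A, B}
A nonterminal is nullable if it can derive epsilon
Counting nullable nonterminals: 3
Total nullable = 3

3


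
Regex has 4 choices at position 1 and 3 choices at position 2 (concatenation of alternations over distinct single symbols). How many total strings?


First group: 4 alternatives
Second group: 3 alternatives
Concatenation: each choice from group 1 pairs with each from group 2
Total = 4 x 3 = 12

12


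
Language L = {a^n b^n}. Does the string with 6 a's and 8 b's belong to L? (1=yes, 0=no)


Language requires equal numbers of a's and b's
PDA pushes for each 'a', pops for each 'b'
Number of a's = 6
Number of b's = 8
6 != 8 -> Reject

0


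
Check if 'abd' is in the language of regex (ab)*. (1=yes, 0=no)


Pattern: (ab)*
String: 'abd'
Pattern requires: zero or more repetitions of 'ab'
Length 3 is odd -> cannot be (ab)* -> no match
Result: 0

0


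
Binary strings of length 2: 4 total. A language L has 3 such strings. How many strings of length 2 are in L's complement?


Alphabet: {0,1}
String length: 2
Total strings of length 2 = 2^2 = 4
Strings in L = 3
Complement = total - |L|
= 4 - 3
= 1

1


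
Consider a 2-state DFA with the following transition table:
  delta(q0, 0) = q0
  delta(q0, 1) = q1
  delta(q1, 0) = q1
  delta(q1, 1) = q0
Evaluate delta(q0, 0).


Looking up transition function:
delta(q0, 0) in the table
Row: q0, Column: 0
Result: q0

q0


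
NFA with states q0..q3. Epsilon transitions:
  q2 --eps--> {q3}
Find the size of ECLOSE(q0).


Starting from q0
Initialize closure = {q0}
q0 has no outgoing epsilon transitions -> nothing to add
Final closure: {q0}
Size = 1

1


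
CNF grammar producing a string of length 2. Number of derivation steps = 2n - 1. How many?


Chomsky Normal Form derivation:
String length n = 2
Each step either:
  - Splits a nonterminal into two (n-1 such steps)
  - Converts a nonterminal to terminal (n such steps)
Total = (n-1) + n = 2n - 1
= 2(2) - 1
= 4 - 1
= 3

3


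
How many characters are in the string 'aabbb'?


String: 'aabbb'
Counting characters:
  'a' appears 2 time(s)
  'b' appears 3 time(s)
Total length = 2 + 3 = 5

5


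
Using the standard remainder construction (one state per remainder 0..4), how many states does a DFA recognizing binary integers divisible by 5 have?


Divisibility by 5 is tracked via the remainder mod 5: 0, 1, ..., 4
The construction assigns one state to each remainder
Number of remainders = 5

5


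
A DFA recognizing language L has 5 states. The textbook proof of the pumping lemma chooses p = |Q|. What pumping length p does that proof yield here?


Pumping lemma for regular languages (standard proof):
Take p = |Q|, the number of DFA states.
Any string of length >= |Q| passes through |Q|+1 states while reading its first |Q| symbols,
so by pigeonhole some state repeats, giving the loop that can be pumped.
Here |Q| = 5
Therefore the proof uses p = 5

5


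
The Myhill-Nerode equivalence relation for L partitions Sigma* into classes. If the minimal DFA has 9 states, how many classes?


Myhill-Nerode theorem:
Number of equivalence classes = number of states in minimal DFA
Minimal DFA states = 9
Therefore equivalence classes = 9

9


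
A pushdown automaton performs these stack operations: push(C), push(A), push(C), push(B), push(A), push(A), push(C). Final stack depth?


Tracing stack operations:
  push(C) -> stack = [C], depth=1
  push(A) -> stack = [C,A], depth=2
  push(C) -> stack = [C,A,C], depth=3
  push(B) -> stack = [C,A,C,B], depth=4
  push(A) -> stack = [C,A,C,B,A], depth=5
  push(A) -> stack = [C,A,C,B,A,A], depth=6
  push(C) -> stack = [C,A,C,B,A,A,C], depth=7
Final depth = 7

7


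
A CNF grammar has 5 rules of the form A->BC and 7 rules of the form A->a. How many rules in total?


CNF allows two rule forms:
  A -> BC (binary): 5 rules
  A -> a (terminal): 7 rules
Total = 5 + 7 = 12

12


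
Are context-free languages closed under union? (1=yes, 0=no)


CFL closure properties:
  Closed under: union, concatenation, Kleene star
  NOT closed under: intersection, complement
Operation 'union' is in closed list -> Yes (closed)

1


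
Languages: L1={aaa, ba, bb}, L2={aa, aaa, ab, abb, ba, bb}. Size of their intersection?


L1 = {aaa, ba, bb}
L2 = {aa, aaa, ab, abb, ba, bb}
Checking each string in L1 against L2:
  'aaa': in L2? Yes
  'ba': in L2? Yes
  'bb': in L2? Yes
Intersection = {aaa, ba, bb}
|L1 ∩ L2| = 3

3


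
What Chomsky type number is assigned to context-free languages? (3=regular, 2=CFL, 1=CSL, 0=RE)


Chomsky hierarchy levels:
  Type 3: Regular (DFA/NFA/regex)
  Type 2: Context-free (PDA)
  Type 1: Context-sensitive
  Type 0: Recursively enumerable (TM)
'context-free' corresponds to Type 2

2


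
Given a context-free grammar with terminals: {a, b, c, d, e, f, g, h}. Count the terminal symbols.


Terminal symbols: a, b, c, d, e, f, g, h
Counting each: a (#1), b (#2), c (#3), d (#4), e (#5), f (#6), g (#7), h (#8)
Total = 8

8


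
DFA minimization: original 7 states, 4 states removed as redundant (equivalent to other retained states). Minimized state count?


Original DFA: 7 states
Redundant states removed: 4
Minimized states = original - removed
= 7 - 4
= 3

3


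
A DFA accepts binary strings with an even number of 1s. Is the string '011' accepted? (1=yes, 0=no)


DFA has 2 states: q_even (start, accept=yes) and q_odd
Processing string '011' character by character:
  Position 0: read '0', 1-count=0 -> q_even (no change)
  Position 1: read '1', 1-count=1 -> q_odd
  Position 2: read '1', 1-count=2 -> q_even
Final state: q_even, total 1s = 2 (even); the DFA requires an even count -> accept

1


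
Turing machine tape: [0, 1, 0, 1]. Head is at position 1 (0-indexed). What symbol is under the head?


Tape: [0, 1, 0, 1]
Positions: 0 1 2 3
Values:    0 1 0 1
Head at position 1
tape[1] = 1

1


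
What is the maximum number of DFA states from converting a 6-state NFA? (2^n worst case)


NFA has 6 states
Subset construction: each DFA state = subset of NFA states
Maximum subsets = 2^6
2^6 = 64

64


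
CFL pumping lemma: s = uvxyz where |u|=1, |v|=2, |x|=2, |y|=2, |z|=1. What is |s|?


|s| = |u| + |v| + |x| + |y| + |z|
= 1 + 2 + 2 + 2 + 1
= 3 + 2 + 3
= 5 + 3
= 8

8


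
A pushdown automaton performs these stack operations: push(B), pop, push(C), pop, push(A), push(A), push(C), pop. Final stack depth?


Tracing stack operations:
  push(B) -> stack = [B], depth=1
  pop -> removed B, stack = [], depth=0
  push(C) -> stack = [C], depth=1
  pop -> removed C, stack = [], depth=0
  push(A) -> stack = [A], depth=1
  push(A) -> stack = [A,A], depth=2
  push(C) -> stack = [A,A,C], depth=3
  pop -> removed C, stack = [A,A], depth=2
Final depth = 2

2


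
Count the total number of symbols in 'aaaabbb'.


String: 'aaaabbb'
Counting characters:
  'a' appears 4 time(s)
  'b' appears 3 time(s)
Total length = 4 + 3 = 7

7


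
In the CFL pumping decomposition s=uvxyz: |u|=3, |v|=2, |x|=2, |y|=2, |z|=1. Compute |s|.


|s| = |u| + |v| + |x| + |y| + |z|
= 3 + 2 + 2 + 2 + 1
= 5 + 2 + 3
= 7 + 3
= 10

10


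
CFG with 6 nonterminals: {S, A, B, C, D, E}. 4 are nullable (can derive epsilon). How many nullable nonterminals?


Nonterminals: {S, A, B, C, D, E}
A nonterminal is nullable if it can derive epsilon
Counting nullable nonterminals: 4
Total nullable = 4

4


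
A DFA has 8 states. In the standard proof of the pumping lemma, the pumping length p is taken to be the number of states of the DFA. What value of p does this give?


Pumping lemma for regular languages (standard proof):
Take p = |Q|, the number of DFA states.
Any string of length >= |Q| passes through |Q|+1 states while reading its first |Q| symbols,
so by pigeonhole some state repeats, giving the loop that can be pumped.
Here |Q| = 8
Therefore the proof uses p = 8

8


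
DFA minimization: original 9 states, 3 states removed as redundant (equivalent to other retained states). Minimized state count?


Original DFA: 9 states
Redundant states removed: 3
Minimized states = original - removed
= 9 - 3
= 6

6


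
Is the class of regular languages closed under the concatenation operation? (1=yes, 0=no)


Regular languages are closed under:
- Union (DFA product construction)
- Intersection (DFA product construction)
- Complement (swap accept/reject states)
- Concatenation (NFA construction)
- Kleene star (NFA construction)
concatenation is in this list
Therefore: closed

1


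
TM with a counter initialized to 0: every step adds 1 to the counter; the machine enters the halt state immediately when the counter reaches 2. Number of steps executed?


Counter starts at 0. Counting sequence:
  Step 1: counter = 1
  Step 2: counter = 2
Counter reached 2 -> halt
Total steps = 2

2


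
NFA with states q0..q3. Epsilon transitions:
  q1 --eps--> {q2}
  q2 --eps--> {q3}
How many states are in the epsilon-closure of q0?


Starting from q0
Initialize closure = {q0}
q0 has no outgoing epsilon transitions -> nothing to add
Final closure: {q0}
Size = 1

1


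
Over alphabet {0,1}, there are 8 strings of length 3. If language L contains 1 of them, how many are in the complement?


Alphabet: {0,1}
String length: 3
Total strings of length 3 = 2^3 = 8
Strings in L = 1
Complement = total - |L|
= 8 - 1
= 7

7


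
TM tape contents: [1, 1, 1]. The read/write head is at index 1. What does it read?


Tape: [1, 1, 1]
Positions: 0 1 2
Values:    1 1 1
Head at position 1
tape[1] = 1

1


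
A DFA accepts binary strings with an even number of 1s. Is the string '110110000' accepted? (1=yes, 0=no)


DFA has 2 states: q_even (start, accept=yes) and q_odd
Processing string '110110000' character by character:
  Position 0: read '1', 1-count=1 -> q_odd
  Position 1: read '1', 1-count=2 -> q_even
  Position 2: read '0', 1-count=2 -> q_even (no change)
  Position 3: read '1', 1-count=3 -> q_odd
  Position 4: read '1', 1-count=4 -> q_even
  Position 5: read '0', 1-count=4 -> q_even (no change)
  Position 6: read '0', 1-count=4 -> q_even (no change)
  Position 7: read '0', 1-count=4 -> q_even (no change)
  Position 8: read '0', 1-count=4 -> q_even (no change)
Final state: q_even, total 1s = 4 (even); the DFA requires an even count -> accept

1


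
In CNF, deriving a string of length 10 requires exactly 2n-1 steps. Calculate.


Chomsky Normal Form derivation:
String length n = 10
Each step either:
  - Splits a nonterminal into two (n-1 such steps)
  - Converts a nonterminal to terminal (n such steps)
Total = (n-1) + n = 2n - 1
= 2(10) - 1
= 20 - 1
= 19

19


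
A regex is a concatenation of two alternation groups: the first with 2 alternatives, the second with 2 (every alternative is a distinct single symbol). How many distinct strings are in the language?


First group: 2 alternatives
Second group: 2 alternatives
Concatenation: each choice from group 1 pairs with each from group 2
Total = 2 x 2 = 4

4
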